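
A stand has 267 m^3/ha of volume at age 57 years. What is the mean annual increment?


MAI = 267 / 57 = 4.6842 ≈ 4.68 m^3/ha/yr

4.68 m^3/ha/yr


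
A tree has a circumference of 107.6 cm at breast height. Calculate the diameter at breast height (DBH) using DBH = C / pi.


DBH = C / pi = 107.6 / 3.141593 = 34.2501 ≈ 34.25 cm

34.25 cm


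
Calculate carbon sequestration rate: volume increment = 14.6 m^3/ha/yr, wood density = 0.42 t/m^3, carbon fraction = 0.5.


C = 14.6 * 0.42 * 0.5 = 3.066 ≈ 3.07 t C/ha/yr

3.07 t C/ha/yr


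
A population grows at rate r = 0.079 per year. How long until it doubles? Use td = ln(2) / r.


td = ln(2) / 0.079 = 0.693147 / 0.079 = 8.77401 ≈ 8.8 years

8.8 years


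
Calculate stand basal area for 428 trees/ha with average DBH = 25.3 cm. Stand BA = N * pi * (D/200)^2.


(D/200)^2 = (25.3/200)^2 = 0.1265^2 = 0.01600225
Individual BA = 3.141593 * 0.01600225 = 0.0502726 m^2
Stand BA = 428 * 0.0502726 = 21.5167 ≈ 21.52 m^2/ha

21.52 m^2/ha


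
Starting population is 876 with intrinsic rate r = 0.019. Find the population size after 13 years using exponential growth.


r*t = 0.019 * 13 = 0.247
exp(0.247) = 1.28018
N = 876 * 1.28018 = 1121.44 ≈ 1121

1121


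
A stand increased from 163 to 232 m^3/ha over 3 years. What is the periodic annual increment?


PAI = (V2 - V1) / period = (232 - 163) / 3 = 69 / 3 = 23.00 m^3/ha/yr

23.00 m^3/ha/yr


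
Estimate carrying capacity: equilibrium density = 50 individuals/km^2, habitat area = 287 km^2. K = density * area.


K = 50 * 287 = 14350 individuals

14350 individuals


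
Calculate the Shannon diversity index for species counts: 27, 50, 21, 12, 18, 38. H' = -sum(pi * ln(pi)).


Total N = 27 + 50 + 21 + 12 + 18 + 38 = 166
Per-species terms:
  p = 27/166 = 0.162651; ln(p) = -1.816148; p*ln(p) = 0.162651 * (-1.816148) = -0.295398
  p = 50/166 = 0.301205; ln(p) = -1.199964; p*ln(p) = 0.301205 * (-1.199964) = -0.361435
  p = 21/166 = 0.126506; ln(p) = -2.067466; p*ln(p) = 0.126506 * (-2.067466) = -0.261547
  p = 12/166 = 0.072289; ln(p) = -2.627083; p*ln(p) = 0.072289 * (-2.627083) = -0.189909
  p = 18/166 = 0.108434; ln(p) = -2.221614; p*ln(p) = 0.108434 * (-2.221614) = -0.240898
  p = 38/166 = 0.228916; ln(p) = -1.474400; p*ln(p) = 0.228916 * (-1.474400) = -0.337514
sum(p*ln(p)) = (-0.295398) + (-0.361435) + (-0.261547) + (-0.189909) + (-0.240898) + (-0.337514) = -1.686701
H' = -(-1.686701) = 1.686701 ≈ 1.6867

1.6867


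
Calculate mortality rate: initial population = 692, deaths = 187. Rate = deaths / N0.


Mortality rate = 187 / 692 = 0.270231 ≈ 0.2702

0.2702


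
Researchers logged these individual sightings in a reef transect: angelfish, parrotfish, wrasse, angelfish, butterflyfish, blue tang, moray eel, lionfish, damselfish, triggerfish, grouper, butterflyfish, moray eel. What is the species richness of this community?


Total individuals logged = 13
Distinct species (count of individuals): angelfish (2), parrotfish (1), wrasse (1), butterflyfish (2), blue tang (1), moray eel (2), lionfish (1), damselfish (1), triggerfish (1), grouper (1)
Species richness = number of distinct species = 10

10


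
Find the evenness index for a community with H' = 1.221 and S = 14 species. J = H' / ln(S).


ln(14) = 2.63906
J = H' / ln(S) = 1.221 / 2.63906 = 0.462665 ≈ 0.4627

0.4627


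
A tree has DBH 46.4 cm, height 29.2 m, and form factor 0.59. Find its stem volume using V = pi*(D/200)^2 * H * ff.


(D/200)^2 = (46.4/200)^2 = 0.232^2 = 0.053824
BA = 3.141593 * 0.053824 = 0.169093 m^2
V = 0.169093 * 29.2 * 0.59 = 2.91313 ≈ 2.913 m^3

2.913 m^3


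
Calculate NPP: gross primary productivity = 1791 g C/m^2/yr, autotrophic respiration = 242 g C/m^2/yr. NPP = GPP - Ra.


NPP = GPP - Ra = 1791 - 242 = 1549 g C/m^2/yr

1549 g C/m^2/yr


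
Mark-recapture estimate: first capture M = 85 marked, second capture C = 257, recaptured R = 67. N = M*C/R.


N = M * C / R = 85 * 257 / 67 = 21845 / 67 = 326.04 ≈ 326

326 individuals


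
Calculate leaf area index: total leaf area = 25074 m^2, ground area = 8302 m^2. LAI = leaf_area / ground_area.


LAI = 25074 / 8302 = 3.0202 ≈ 3.02

3.02


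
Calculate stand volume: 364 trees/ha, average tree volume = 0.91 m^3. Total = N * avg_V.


V_stand = 364 * 0.91 = 331.24 ≈ 331.2 m^3/ha

331.2 m^3/ha


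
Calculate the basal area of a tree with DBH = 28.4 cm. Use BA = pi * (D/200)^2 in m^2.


D/200 = 28.4/200 = 0.142 m
(D/200)^2 = 0.142^2 = 0.020164
BA = 3.141593 * 0.020164 = 0.0633471 ≈ 0.0633 m^2

0.0633 m^2


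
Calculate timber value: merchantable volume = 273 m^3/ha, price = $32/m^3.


Value = 273 * 32 = $8736/ha

$8736/ha


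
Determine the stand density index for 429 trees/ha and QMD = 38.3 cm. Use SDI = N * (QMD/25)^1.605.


QMD/25 = 38.3/25 = 1.532
(1.532)^1.605 = exp(1.605 * ln(1.532)) = exp(1.605 * 0.426574) = exp(0.684651) = 1.98308
SDI = 429 * 1.98308 = 850.741 ≈ 851

851


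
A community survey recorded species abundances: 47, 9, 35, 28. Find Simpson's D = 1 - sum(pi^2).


Total N = 47 + 9 + 35 + 28 = 119
Per-species terms:
  p = 47/119 = 0.394958; p^2 = 0.394958^2 = 0.155992
  p = 9/119 = 0.075630; p^2 = 0.075630^2 = 0.005720
  p = 35/119 = 0.294118; p^2 = 0.294118^2 = 0.086505
  p = 28/119 = 0.235294; p^2 = 0.235294^2 = 0.055363
sum(p^2) = 0.155992 + 0.005720 + 0.086505 + 0.055363 = 0.303580
D = 1 - 0.303580 = 0.696420 ≈ 0.6964

0.6964


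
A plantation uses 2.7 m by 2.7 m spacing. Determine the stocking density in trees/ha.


N = 10000 / 2.7^2 = 10000 / 7.29 = 1371.74 ≈ 1372 trees/ha

1372 trees/ha


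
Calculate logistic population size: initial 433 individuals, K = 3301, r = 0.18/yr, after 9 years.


(K - N0)/N0 = (3301 - 433)/433 = 2868/433 = 6.62356
r*t = 0.18 * 9 = 1.62; exp(-1.62) = 0.197899
6.62356 * 0.197899 = 1.31080
1 + 1.31080 = 2.31080
N = 3301 / 2.31080 = 1428.51 ≈ 1429

1429


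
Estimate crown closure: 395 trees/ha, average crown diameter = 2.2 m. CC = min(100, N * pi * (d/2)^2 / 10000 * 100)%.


(d/2)^2 = (2.2/2)^2 = 1.1^2 = 1.21
Crown area = 3.141593 * 1.21 = 3.80133 m^2
N * area / 10000 * 100 = 395 * 3.80133 / 10000 * 100 = 15.0153
CC = min(100, 15.0153) = 15.0153 ≈ 15.0%

15.0%


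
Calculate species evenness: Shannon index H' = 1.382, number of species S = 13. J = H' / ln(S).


ln(13) = 2.56495
J = H' / ln(S) = 1.382 / 2.56495 = 0.538802 ≈ 0.5388

0.5388


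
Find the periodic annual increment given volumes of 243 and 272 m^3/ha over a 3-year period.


PAI = (V2 - V1) / period = (272 - 243) / 3 = 29 / 3 = 9.6667 ≈ 9.67 m^3/ha/yr

9.67 m^3/ha/yr


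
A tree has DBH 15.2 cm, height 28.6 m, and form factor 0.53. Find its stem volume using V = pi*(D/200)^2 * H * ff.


(D/200)^2 = (15.2/200)^2 = 0.076^2 = 0.005776
BA = 3.141593 * 0.005776 = 0.0181458 m^2
V = 0.0181458 * 28.6 * 0.53 = 0.275054 ≈ 0.275 m^3

0.275 m^3


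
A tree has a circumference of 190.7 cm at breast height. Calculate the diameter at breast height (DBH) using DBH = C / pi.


DBH = C / pi = 190.7 / 3.141593 = 60.7017 ≈ 60.70 cm

60.70 cm


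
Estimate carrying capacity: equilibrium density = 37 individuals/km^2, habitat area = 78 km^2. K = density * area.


K = 37 * 78 = 2886 individuals

2886 individuals


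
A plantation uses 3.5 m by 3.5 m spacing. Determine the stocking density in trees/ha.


N = 10000 / 3.5^2 = 10000 / 12.25 = 816.327 ≈ 816 trees/ha

816 trees/ha


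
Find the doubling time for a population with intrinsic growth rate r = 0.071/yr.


td = ln(2) / 0.071 = 0.693147 / 0.071 = 9.76263 ≈ 9.8 years

9.8 years


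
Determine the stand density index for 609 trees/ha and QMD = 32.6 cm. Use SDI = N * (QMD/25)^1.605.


QMD/25 = 32.6/25 = 1.304
(1.304)^1.605 = exp(1.605 * ln(1.304)) = exp(1.605 * 0.265436) = exp(0.426025) = 1.53116
SDI = 609 * 1.53116 = 932.476 ≈ 932

932


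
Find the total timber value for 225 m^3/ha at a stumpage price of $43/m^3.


Value = 225 * 43 = $9675/ha

$9675/ha


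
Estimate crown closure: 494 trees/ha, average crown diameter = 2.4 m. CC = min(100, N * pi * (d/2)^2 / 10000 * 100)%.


(d/2)^2 = (2.4/2)^2 = 1.2^2 = 1.44
Crown area = 3.141593 * 1.44 = 4.52389 m^2
N * area / 10000 * 100 = 494 * 4.52389 / 10000 * 100 = 22.3480
CC = min(100, 22.3480) = 22.3480 ≈ 22.3%

22.3%


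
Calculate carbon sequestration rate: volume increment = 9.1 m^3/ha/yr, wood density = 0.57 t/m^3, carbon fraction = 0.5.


C = 9.1 * 0.57 * 0.5 = 2.5935 ≈ 2.59 t C/ha/yr

2.59 t C/ha/yr


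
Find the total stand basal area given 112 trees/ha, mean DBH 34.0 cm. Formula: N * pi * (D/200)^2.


(D/200)^2 = (34.0/200)^2 = 0.17^2 = 0.0289
Individual BA = 3.141593 * 0.0289 = 0.0907920 m^2
Stand BA = 112 * 0.0907920 = 10.1687 ≈ 10.17 m^2/ha

10.17 m^2/ha


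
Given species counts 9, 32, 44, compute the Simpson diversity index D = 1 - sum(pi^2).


Total N = 9 + 32 + 44 = 85
Per-species terms:
  p = 9/85 = 0.105882; p^2 = 0.105882^2 = 0.011211
  p = 32/85 = 0.376471; p^2 = 0.376471^2 = 0.141730
  p = 44/85 = 0.517647; p^2 = 0.517647^2 = 0.267958
sum(p^2) = 0.011211 + 0.141730 + 0.267958 = 0.420899
D = 1 - 0.420899 = 0.579101 ≈ 0.5791

0.5791


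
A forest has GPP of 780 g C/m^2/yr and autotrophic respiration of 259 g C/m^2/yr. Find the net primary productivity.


NPP = GPP - Ra = 780 - 259 = 521 g C/m^2/yr

521 g C/m^2/yr


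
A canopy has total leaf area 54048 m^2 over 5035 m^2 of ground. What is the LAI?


LAI = 54048 / 5035 = 10.7345 ≈ 10.73

10.73


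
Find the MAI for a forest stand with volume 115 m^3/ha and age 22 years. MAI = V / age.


MAI = 115 / 22 = 5.2273 ≈ 5.23 m^3/ha/yr

5.23 m^3/ha/yr


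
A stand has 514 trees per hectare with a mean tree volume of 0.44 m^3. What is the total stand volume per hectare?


V_stand = 514 * 0.44 = 226.16 ≈ 226.2 m^3/ha

226.2 m^3/ha


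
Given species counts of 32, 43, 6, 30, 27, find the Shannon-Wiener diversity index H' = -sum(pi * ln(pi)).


Total N = 32 + 43 + 6 + 30 + 27 = 138
Per-species terms:
  p = 32/138 = 0.231884; ln(p) = -1.461518; p*ln(p) = 0.231884 * (-1.461518) = -0.338903
  p = 43/138 = 0.311594; ln(p) = -1.166054; p*ln(p) = 0.311594 * (-1.166054) = -0.363335
  p = 6/138 = 0.043478; ln(p) = -3.135500; p*ln(p) = 0.043478 * (-3.135500) = -0.136325
  p = 30/138 = 0.217391; ln(p) = -1.526058; p*ln(p) = 0.217391 * (-1.526058) = -0.331751
  p = 27/138 = 0.195652; ln(p) = -1.631418; p*ln(p) = 0.195652 * (-1.631418) = -0.319190
sum(p*ln(p)) = (-0.338903) + (-0.363335) + (-0.136325) + (-0.331751) + (-0.319190) = -1.489504
H' = -(-1.489504) = 1.489504 ≈ 1.4895

1.4895


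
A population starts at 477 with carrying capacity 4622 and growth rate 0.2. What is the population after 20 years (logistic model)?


(K - N0)/N0 = (4622 - 477)/477 = 4145/477 = 8.68973
r*t = 0.2 * 20 = 4; exp(-4) = 0.0183156
8.68973 * 0.0183156 = 0.159158
1 + 0.159158 = 1.15916
N = 4622 / 1.15916 = 3987.37 ≈ 3987

3987


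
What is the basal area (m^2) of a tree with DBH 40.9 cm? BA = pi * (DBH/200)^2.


D/200 = 40.9/200 = 0.2045 m
(D/200)^2 = 0.2045^2 = 0.04182025
BA = 3.141593 * 0.04182025 = 0.131382 ≈ 0.1314 m^2

0.1314 m^2


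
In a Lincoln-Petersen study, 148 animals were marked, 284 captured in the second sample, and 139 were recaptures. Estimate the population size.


N = M * C / R = 148 * 284 / 139 = 42032 / 139 = 302.39 ≈ 302

302 individuals


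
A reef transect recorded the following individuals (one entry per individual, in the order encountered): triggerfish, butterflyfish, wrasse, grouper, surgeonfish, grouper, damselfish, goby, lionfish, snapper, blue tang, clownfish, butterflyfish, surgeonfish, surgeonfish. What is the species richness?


Total individuals logged = 15
Distinct species (count of individuals): triggerfish (1), butterflyfish (2), wrasse (1), grouper (2), surgeonfish (3), damselfish (1), goby (1), lionfish (1), snapper (1), blue tang (1), clownfish (1)
Species richness = number of distinct species = 11

11


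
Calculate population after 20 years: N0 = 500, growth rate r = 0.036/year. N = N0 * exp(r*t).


r*t = 0.036 * 20 = 0.72
exp(0.72) = 2.05443
N = 500 * 2.05443 = 1027.22 ≈ 1027

1027


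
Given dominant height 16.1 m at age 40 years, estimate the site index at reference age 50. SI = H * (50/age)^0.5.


50/40 = 1.25000
(1.25000)^0.5 = 1.11803
SI = 16.1 * 1.11803 = 18.0003 ≈ 18.0 m

18.0 m


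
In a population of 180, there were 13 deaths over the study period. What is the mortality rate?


Mortality rate = 13 / 180 = 0.072222 ≈ 0.0722

0.0722


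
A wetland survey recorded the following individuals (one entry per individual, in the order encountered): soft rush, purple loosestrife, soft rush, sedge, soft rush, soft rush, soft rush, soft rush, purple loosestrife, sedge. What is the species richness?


Total individuals logged = 10
Distinct species (count of individuals): soft rush (6), purple loosestrife (2), sedge (2)
Species richness = number of distinct species = 3

3


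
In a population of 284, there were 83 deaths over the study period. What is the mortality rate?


Mortality rate = 83 / 284 = 0.292254 ≈ 0.2923

0.2923


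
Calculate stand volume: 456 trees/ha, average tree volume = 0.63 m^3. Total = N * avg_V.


V_stand = 456 * 0.63 = 287.28 ≈ 287.3 m^3/ha

287.3 m^3/ha


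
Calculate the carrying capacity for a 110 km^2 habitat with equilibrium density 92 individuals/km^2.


K = 92 * 110 = 10120 individuals

10120 individuals


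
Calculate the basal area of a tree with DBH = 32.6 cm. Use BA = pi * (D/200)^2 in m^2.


D/200 = 32.6/200 = 0.163 m
(D/200)^2 = 0.163^2 = 0.026569
BA = 3.141593 * 0.026569 = 0.0834690 ≈ 0.0835 m^2

0.0835 m^2


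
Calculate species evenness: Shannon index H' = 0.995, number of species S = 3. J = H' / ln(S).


ln(3) = 1.09861
J = H' / ln(S) = 0.995 / 1.09861 = 0.905690 ≈ 0.9057

0.9057


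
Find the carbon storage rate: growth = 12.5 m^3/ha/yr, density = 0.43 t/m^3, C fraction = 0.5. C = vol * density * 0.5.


C = 12.5 * 0.43 * 0.5 = 2.6875 ≈ 2.69 t C/ha/yr

2.69 t C/ha/yr


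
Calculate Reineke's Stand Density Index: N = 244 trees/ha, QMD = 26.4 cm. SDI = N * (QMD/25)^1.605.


QMD/25 = 26.4/25 = 1.056
(1.056)^1.605 = exp(1.605 * ln(1.056)) = exp(1.605 * 0.0544882) = exp(0.0874536) = 1.09139
SDI = 244 * 1.09139 = 266.299 ≈ 266

266


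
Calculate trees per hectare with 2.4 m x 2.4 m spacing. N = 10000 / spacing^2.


N = 10000 / 2.4^2 = 10000 / 5.76 = 1736.11 ≈ 1736 trees/ha

1736 trees/ha


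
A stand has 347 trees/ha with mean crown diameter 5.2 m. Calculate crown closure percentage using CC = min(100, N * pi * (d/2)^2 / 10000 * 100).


(d/2)^2 = (5.2/2)^2 = 2.6^2 = 6.76
Crown area = 3.141593 * 6.76 = 21.2372 m^2
N * area / 10000 * 100 = 347 * 21.2372 / 10000 * 100 = 73.6931
CC = min(100, 73.6931) = 73.6931 ≈ 73.7%

73.7%


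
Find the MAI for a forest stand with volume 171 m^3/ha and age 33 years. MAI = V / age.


MAI = 171 / 33 = 5.1818 ≈ 5.18 m^3/ha/yr

5.18 m^3/ha/yr


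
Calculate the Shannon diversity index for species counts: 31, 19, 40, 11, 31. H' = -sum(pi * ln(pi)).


Total N = 31 + 19 + 40 + 11 + 31 = 132
Per-species terms:
  p = 31/132 = 0.234848; ln(p) = -1.448817; p*ln(p) = 0.234848 * (-1.448817) = -0.340252
  p = 19/132 = 0.143939; ln(p) = -1.938366; p*ln(p) = 0.143939 * (-1.938366) = -0.279006
  p = 40/132 = 0.303030; ln(p) = -1.193923; p*ln(p) = 0.303030 * (-1.193923) = -0.361794
  p = 11/132 = 0.083333; ln(p) = -2.484911; p*ln(p) = 0.083333 * (-2.484911) = -0.207075
  p = 31/132 = 0.234848; ln(p) = -1.448817; p*ln(p) = 0.234848 * (-1.448817) = -0.340252
sum(p*ln(p)) = (-0.340252) + (-0.279006) + (-0.361794) + (-0.207075) + (-0.340252) = -1.528379
H' = -(-1.528379) = 1.528379 ≈ 1.5284

1.5284


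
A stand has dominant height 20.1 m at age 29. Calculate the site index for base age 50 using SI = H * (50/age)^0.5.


50/29 = 1.72414
(1.72414)^0.5 = 1.31307
SI = 20.1 * 1.31307 = 26.3927 ≈ 26.4 m

26.4 m


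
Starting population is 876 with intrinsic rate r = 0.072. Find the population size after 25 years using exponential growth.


r*t = 0.072 * 25 = 1.8
exp(1.8) = 6.04965
N = 876 * 6.04965 = 5299.49 ≈ 5299

5299


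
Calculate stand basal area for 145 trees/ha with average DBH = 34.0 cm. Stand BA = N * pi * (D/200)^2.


(D/200)^2 = (34.0/200)^2 = 0.17^2 = 0.0289
Individual BA = 3.141593 * 0.0289 = 0.0907920 m^2
Stand BA = 145 * 0.0907920 = 13.1648 ≈ 13.16 m^2/ha

13.16 m^2/ha


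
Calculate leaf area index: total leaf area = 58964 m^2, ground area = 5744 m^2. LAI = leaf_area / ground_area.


LAI = 58964 / 5744 = 10.2653 ≈ 10.27

10.27


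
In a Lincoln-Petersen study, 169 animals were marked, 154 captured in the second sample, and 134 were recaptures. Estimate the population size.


N = M * C / R = 169 * 154 / 134 = 26026 / 134 = 194.22 ≈ 194

194 individuals


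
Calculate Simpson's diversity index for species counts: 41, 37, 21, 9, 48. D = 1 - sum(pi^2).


Total N = 41 + 37 + 21 + 9 + 48 = 156
Per-species terms:
  p = 41/156 = 0.262821; p^2 = 0.262821^2 = 0.069075
  p = 37/156 = 0.237179; p^2 = 0.237179^2 = 0.056254
  p = 21/156 = 0.134615; p^2 = 0.134615^2 = 0.018121
  p = 9/156 = 0.057692; p^2 = 0.057692^2 = 0.003328
  p = 48/156 = 0.307692; p^2 = 0.307692^2 = 0.094674
sum(p^2) = 0.069075 + 0.056254 + 0.018121 + 0.003328 + 0.094674 = 0.241452
D = 1 - 0.241452 = 0.758548 ≈ 0.7585

0.7585


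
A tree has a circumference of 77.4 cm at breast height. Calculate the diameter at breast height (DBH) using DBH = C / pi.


DBH = C / pi = 77.4 / 3.141593 = 24.6372 ≈ 24.64 cm

24.64 cm


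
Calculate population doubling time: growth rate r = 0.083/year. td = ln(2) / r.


td = ln(2) / 0.083 = 0.693147 / 0.083 = 8.35117 ≈ 8.4 years

8.4 years


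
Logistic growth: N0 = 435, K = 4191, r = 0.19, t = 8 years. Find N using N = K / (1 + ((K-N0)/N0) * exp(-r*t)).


(K - N0)/N0 = (4191 - 435)/435 = 3756/435 = 8.63448
r*t = 0.19 * 8 = 1.52; exp(-1.52) = 0.218712
8.63448 * 0.218712 = 1.88846
1 + 1.88846 = 2.88846
N = 4191 / 2.88846 = 1450.95 ≈ 1451

1451


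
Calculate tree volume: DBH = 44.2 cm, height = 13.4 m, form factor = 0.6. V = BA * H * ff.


(D/200)^2 = (44.2/200)^2 = 0.221^2 = 0.048841
BA = 3.141593 * 0.048841 = 0.153439 m^2
V = 0.153439 * 13.4 * 0.6 = 1.23365 ≈ 1.234 m^3

1.234 m^3


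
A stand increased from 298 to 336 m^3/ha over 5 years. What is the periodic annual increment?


PAI = (V2 - V1) / period = (336 - 298) / 5 = 38 / 5 = 7.60 m^3/ha/yr

7.60 m^3/ha/yr


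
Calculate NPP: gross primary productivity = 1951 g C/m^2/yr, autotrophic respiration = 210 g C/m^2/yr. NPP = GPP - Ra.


NPP = GPP - Ra = 1951 - 210 = 1741 g C/m^2/yr

1741 g C/m^2/yr


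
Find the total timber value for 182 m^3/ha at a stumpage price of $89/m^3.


Value = 182 * 89 = $16198/ha

$16198/ha


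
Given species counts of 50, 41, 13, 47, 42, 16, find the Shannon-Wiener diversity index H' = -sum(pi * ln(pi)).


Total N = 50 + 41 + 13 + 47 + 42 + 16 = 209
Per-species terms:
  p = 50/209 = 0.239234; ln(p) = -1.430313; p*ln(p) = 0.239234 * (-1.430313) = -0.342180
  p = 41/209 = 0.196172; ln(p) = -1.628763; p*ln(p) = 0.196172 * (-1.628763) = -0.319518
  p = 13/209 = 0.062201; ln(p) = -2.777384; p*ln(p) = 0.062201 * (-2.777384) = -0.172756
  p = 47/209 = 0.224880; ln(p) = -1.492188; p*ln(p) = 0.224880 * (-1.492188) = -0.335563
  p = 42/209 = 0.200957; ln(p) = -1.604664; p*ln(p) = 0.200957 * (-1.604664) = -0.322468
  p = 16/209 = 0.076555; ln(p) = -2.569746; p*ln(p) = 0.076555 * (-2.569746) = -0.196727
sum(p*ln(p)) = (-0.342180) + (-0.319518) + (-0.172756) + (-0.335563) + (-0.322468) + (-0.196727) = -1.689212
H' = -(-1.689212) = 1.689212 ≈ 1.6892

1.6892


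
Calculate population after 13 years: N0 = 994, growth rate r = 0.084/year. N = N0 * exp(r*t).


r*t = 0.084 * 13 = 1.092
exp(1.092) = 2.98023
N = 994 * 2.98023 = 2962.35 ≈ 2962

2962


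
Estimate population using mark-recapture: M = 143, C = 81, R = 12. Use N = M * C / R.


N = M * C / R = 143 * 81 / 12 = 11583 / 12 = 965.25 ≈ 965

965 individuals


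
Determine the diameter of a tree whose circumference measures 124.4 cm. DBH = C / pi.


DBH = C / pi = 124.4 / 3.141593 = 39.5977 ≈ 39.60 cm

39.60 cm


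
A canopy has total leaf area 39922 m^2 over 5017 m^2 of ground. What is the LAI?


LAI = 39922 / 5017 = 7.9573 ≈ 7.96

7.96


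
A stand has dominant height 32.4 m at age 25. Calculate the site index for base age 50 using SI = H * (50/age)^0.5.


50/25 = 2.00000
(2.00000)^0.5 = 1.41421
SI = 32.4 * 1.41421 = 45.8204 ≈ 45.8 m

45.8 m


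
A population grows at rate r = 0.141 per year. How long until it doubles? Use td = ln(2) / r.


td = ln(2) / 0.141 = 0.693147 / 0.141 = 4.91594 ≈ 4.9 years

4.9 years


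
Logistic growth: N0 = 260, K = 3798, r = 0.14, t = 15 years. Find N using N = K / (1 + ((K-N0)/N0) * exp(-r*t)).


(K - N0)/N0 = (3798 - 260)/260 = 3538/260 = 13.6077
r*t = 0.14 * 15 = 2.1; exp(-2.1) = 0.122456
13.6077 * 0.122456 = 1.66634
1 + 1.66634 = 2.66634
N = 3798 / 2.66634 = 1424.42 ≈ 1424

1424


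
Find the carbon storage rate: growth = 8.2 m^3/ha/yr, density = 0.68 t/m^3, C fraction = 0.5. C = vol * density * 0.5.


C = 8.2 * 0.68 * 0.5 = 2.788 ≈ 2.79 t C/ha/yr

2.79 t C/ha/yr


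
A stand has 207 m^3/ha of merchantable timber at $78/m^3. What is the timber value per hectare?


Value = 207 * 78 = $16146/ha

$16146/ha


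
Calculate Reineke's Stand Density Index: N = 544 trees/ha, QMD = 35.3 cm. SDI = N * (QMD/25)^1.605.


QMD/25 = 35.3/25 = 1.412
(1.412)^1.605 = exp(1.605 * ln(1.412)) = exp(1.605 * 0.345007) = exp(0.553736) = 1.73974
SDI = 544 * 1.73974 = 946.419 ≈ 946

946


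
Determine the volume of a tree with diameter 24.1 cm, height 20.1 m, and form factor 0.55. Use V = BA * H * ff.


(D/200)^2 = (24.1/200)^2 = 0.1205^2 = 0.01452025
BA = 3.141593 * 0.01452025 = 0.0456167 m^2
V = 0.0456167 * 20.1 * 0.55 = 0.504293 ≈ 0.504 m^3

0.504 m^3


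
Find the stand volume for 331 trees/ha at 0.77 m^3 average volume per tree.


V_stand = 331 * 0.77 = 254.87 ≈ 254.9 m^3/ha

254.9 m^3/ha


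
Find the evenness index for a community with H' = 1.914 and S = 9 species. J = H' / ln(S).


ln(9) = 2.19722
J = H' / ln(S) = 1.914 / 2.19722 = 0.871101 ≈ 0.8711

0.8711


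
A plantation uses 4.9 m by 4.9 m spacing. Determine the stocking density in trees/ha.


N = 10000 / 4.9^2 = 10000 / 24.01 = 416.493 ≈ 416 trees/ha

416 trees/ha


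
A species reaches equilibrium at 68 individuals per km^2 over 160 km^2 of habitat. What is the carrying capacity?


K = 68 * 160 = 10880 individuals

10880 individuals


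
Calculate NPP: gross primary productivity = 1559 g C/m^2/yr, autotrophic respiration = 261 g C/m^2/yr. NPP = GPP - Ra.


NPP = GPP - Ra = 1559 - 261 = 1298 g C/m^2/yr

1298 g C/m^2/yr


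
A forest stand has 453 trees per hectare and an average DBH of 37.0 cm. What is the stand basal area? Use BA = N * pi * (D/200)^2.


(D/200)^2 = (37.0/200)^2 = 0.185^2 = 0.034225
Individual BA = 3.141593 * 0.034225 = 0.107521 m^2
Stand BA = 453 * 0.107521 = 48.7070 ≈ 48.71 m^2/ha

48.71 m^2/ha


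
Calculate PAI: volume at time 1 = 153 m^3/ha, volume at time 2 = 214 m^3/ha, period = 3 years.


PAI = (V2 - V1) / period = (214 - 153) / 3 = 61 / 3 = 20.3333 ≈ 20.33 m^3/ha/yr

20.33 m^3/ha/yr


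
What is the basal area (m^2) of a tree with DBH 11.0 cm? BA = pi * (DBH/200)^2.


D/200 = 11.0/200 = 0.055 m
(D/200)^2 = 0.055^2 = 0.003025
BA = 3.141593 * 0.003025 = 0.00950332 ≈ 0.0095 m^2

0.0095 m^2


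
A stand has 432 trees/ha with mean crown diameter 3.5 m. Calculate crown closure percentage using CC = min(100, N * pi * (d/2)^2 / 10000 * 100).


(d/2)^2 = (3.5/2)^2 = 1.75^2 = 3.0625
Crown area = 3.141593 * 3.0625 = 9.62113 m^2
N * area / 10000 * 100 = 432 * 9.62113 / 10000 * 100 = 41.5633
CC = min(100, 41.5633) = 41.5633 ≈ 41.6%

41.6%


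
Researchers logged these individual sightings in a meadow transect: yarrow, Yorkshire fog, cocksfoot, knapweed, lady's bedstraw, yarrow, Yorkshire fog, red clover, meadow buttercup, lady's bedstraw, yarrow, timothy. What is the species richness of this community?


Total individuals logged = 12
Distinct species (count of individuals): yarrow (3), Yorkshire fog (2), cocksfoot (1), knapweed (1), lady's bedstraw (2), red clover (1), meadow buttercup (1), timothy (1)
Species richness = number of distinct species = 8

8


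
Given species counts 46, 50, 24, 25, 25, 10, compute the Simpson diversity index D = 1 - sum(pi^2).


Total N = 46 + 50 + 24 + 25 + 25 + 10 = 180
Per-species terms:
  p = 46/180 = 0.255556; p^2 = 0.255556^2 = 0.065309
  p = 50/180 = 0.277778; p^2 = 0.277778^2 = 0.077161
  p = 24/180 = 0.133333; p^2 = 0.133333^2 = 0.017778
  p = 25/180 = 0.138889; p^2 = 0.138889^2 = 0.019290
  p = 25/180 = 0.138889; p^2 = 0.138889^2 = 0.019290
  p = 10/180 = 0.055556; p^2 = 0.055556^2 = 0.003086
sum(p^2) = 0.065309 + 0.077161 + 0.017778 + 0.019290 + 0.019290 + 0.003086 = 0.201914
D = 1 - 0.201914 = 0.798086 ≈ 0.7981

0.7981


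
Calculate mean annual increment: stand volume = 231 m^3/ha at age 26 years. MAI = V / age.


MAI = 231 / 26 = 8.8846 ≈ 8.88 m^3/ha/yr

8.88 m^3/ha/yr


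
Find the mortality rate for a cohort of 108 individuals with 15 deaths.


Mortality rate = 15 / 108 = 0.138889 ≈ 0.1389

0.1389


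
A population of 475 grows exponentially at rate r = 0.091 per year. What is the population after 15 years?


r*t = 0.091 * 15 = 1.365
exp(1.365) = 3.91572
N = 475 * 3.91572 = 1859.97 ≈ 1860

1860


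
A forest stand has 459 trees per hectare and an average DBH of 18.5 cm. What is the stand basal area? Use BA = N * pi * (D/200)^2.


(D/200)^2 = (18.5/200)^2 = 0.0925^2 = 0.00855625
Individual BA = 3.141593 * 0.00855625 = 0.0268803 m^2
Stand BA = 459 * 0.0268803 = 12.3381 ≈ 12.34 m^2/ha

12.34 m^2/ha


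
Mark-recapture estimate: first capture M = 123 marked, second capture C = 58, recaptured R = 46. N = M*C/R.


N = M * C / R = 123 * 58 / 46 = 7134 / 46 = 155.09 ≈ 155

155 individuals


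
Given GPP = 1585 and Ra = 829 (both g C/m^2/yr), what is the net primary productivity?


NPP = GPP - Ra = 1585 - 829 = 756 g C/m^2/yr

756 g C/m^2/yr


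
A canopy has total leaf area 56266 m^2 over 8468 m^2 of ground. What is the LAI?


LAI = 56266 / 8468 = 6.6445 ≈ 6.64

6.64


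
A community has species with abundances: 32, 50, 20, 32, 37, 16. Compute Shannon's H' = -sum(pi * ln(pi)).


Total N = 32 + 50 + 20 + 32 + 37 + 16 = 187
Per-species terms:
  p = 32/187 = 0.171123; ln(p) = -1.765373; p*ln(p) = 0.171123 * (-1.765373) = -0.302096
  p = 50/187 = 0.267380; ln(p) = -1.319084; p*ln(p) = 0.267380 * (-1.319084) = -0.352697
  p = 20/187 = 0.106952; ln(p) = -2.235375; p*ln(p) = 0.106952 * (-2.235375) = -0.239078
  p = 32/187 = 0.171123; ln(p) = -1.765373; p*ln(p) = 0.171123 * (-1.765373) = -0.302096
  p = 37/187 = 0.197861; ln(p) = -1.620191; p*ln(p) = 0.197861 * (-1.620191) = -0.320573
  p = 16/187 = 0.085561; ln(p) = -2.458526; p*ln(p) = 0.085561 * (-2.458526) = -0.210354
sum(p*ln(p)) = (-0.302096) + (-0.352697) + (-0.239078) + (-0.302096) + (-0.320573) + (-0.210354) = -1.726894
H' = -(-1.726894) = 1.726894 ≈ 1.7269

1.7269


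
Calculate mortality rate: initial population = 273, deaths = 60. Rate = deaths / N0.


Mortality rate = 60 / 273 = 0.219780 ≈ 0.2198

0.2198


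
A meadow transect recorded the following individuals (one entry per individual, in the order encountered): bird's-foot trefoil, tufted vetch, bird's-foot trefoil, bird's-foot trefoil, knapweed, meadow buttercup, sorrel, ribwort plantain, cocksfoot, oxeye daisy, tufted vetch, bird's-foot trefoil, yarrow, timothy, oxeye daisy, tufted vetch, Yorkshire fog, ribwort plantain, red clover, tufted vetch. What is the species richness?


Total individuals logged = 20
Distinct species (count of individuals): bird's-foot trefoil (4), tufted vetch (4), knapweed (1), meadow buttercup (1), sorrel (1), ribwort plantain (2), cocksfoot (1), oxeye daisy (2), yarrow (1), timothy (1), Yorkshire fog (1), red clover (1)
Species richness = number of distinct species = 12

12


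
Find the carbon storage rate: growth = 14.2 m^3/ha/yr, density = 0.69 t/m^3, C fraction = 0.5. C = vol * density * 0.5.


C = 14.2 * 0.69 * 0.5 = 4.899 ≈ 4.90 t C/ha/yr

4.90 t C/ha/yr


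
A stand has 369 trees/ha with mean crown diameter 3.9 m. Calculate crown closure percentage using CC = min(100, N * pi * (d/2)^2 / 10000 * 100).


(d/2)^2 = (3.9/2)^2 = 1.95^2 = 3.8025
Crown area = 3.141593 * 3.8025 = 11.9459 m^2
N * area / 10000 * 100 = 369 * 11.9459 / 10000 * 100 = 44.0804
CC = min(100, 44.0804) = 44.0804 ≈ 44.1%

44.1%


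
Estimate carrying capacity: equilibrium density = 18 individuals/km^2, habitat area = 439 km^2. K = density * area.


K = 18 * 439 = 7902 individuals

7902 individuals


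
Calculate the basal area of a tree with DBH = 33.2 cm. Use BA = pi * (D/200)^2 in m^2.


D/200 = 33.2/200 = 0.166 m
(D/200)^2 = 0.166^2 = 0.027556
BA = 3.141593 * 0.027556 = 0.0865697 ≈ 0.0866 m^2

0.0866 m^2


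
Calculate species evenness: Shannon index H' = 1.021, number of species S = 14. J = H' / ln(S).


ln(14) = 2.63906
J = H' / ln(S) = 1.021 / 2.63906 = 0.386880 ≈ 0.3869

0.3869


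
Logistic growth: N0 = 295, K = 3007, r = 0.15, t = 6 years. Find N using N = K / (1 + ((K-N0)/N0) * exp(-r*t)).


(K - N0)/N0 = (3007 - 295)/295 = 2712/295 = 9.19322
r*t = 0.15 * 6 = 0.9; exp(-0.9) = 0.406570
9.19322 * 0.406570 = 3.73769
1 + 3.73769 = 4.73769
N = 3007 / 4.73769 = 634.698 ≈ 635

635


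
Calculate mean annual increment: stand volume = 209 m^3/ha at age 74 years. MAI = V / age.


MAI = 209 / 74 = 2.8243 ≈ 2.82 m^3/ha/yr

2.82 m^3/ha/yr


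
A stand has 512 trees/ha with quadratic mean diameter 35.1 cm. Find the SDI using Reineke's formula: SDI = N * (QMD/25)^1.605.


QMD/25 = 35.1/25 = 1.404
(1.404)^1.605 = exp(1.605 * ln(1.404)) = exp(1.605 * 0.339325) = exp(0.544617) = 1.72395
SDI = 512 * 1.72395 = 882.662 ≈ 883

883


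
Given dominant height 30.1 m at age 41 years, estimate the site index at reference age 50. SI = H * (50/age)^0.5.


50/41 = 1.21951
(1.21951)^0.5 = 1.10431
SI = 30.1 * 1.10431 = 33.2397 ≈ 33.2 m

33.2 m


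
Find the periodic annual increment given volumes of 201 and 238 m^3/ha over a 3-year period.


PAI = (V2 - V1) / period = (238 - 201) / 3 = 37 / 3 = 12.3333 ≈ 12.33 m^3/ha/yr

12.33 m^3/ha/yr


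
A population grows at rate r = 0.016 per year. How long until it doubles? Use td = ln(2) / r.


td = ln(2) / 0.016 = 0.693147 / 0.016 = 43.3217 ≈ 43.3 years

43.3 years


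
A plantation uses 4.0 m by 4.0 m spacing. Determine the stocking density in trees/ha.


N = 10000 / 4.0^2 = 10000 / 16 = 625.000 ≈ 625 trees/ha

625 trees/ha


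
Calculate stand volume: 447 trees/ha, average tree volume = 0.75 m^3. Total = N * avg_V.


V_stand = 447 * 0.75 = 335.25 ≈ 335.3 m^3/ha

335.3 m^3/ha


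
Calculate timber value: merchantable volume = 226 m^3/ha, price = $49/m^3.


Value = 226 * 49 = $11074/ha

$11074/ha


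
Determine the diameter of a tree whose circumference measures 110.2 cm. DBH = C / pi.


DBH = C / pi = 110.2 / 3.141593 = 35.0777 ≈ 35.08 cm

35.08 cm


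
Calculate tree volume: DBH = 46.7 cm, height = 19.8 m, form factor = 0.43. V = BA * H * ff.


(D/200)^2 = (46.7/200)^2 = 0.2335^2 = 0.05452225
BA = 3.141593 * 0.05452225 = 0.171287 m^2
V = 0.171287 * 19.8 * 0.43 = 1.45834 ≈ 1.458 m^3

1.458 m^3


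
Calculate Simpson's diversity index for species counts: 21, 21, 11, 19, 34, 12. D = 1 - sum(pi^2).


Total N = 21 + 21 + 11 + 19 + 34 + 12 = 118
Per-species terms:
  p = 21/118 = 0.177966; p^2 = 0.177966^2 = 0.031672
  p = 21/118 = 0.177966; p^2 = 0.177966^2 = 0.031672
  p = 11/118 = 0.093220; p^2 = 0.093220^2 = 0.008690
  p = 19/118 = 0.161017; p^2 = 0.161017^2 = 0.025926
  p = 34/118 = 0.288136; p^2 = 0.288136^2 = 0.083022
  p = 12/118 = 0.101695; p^2 = 0.101695^2 = 0.010342
sum(p^2) = 0.031672 + 0.031672 + 0.008690 + 0.025926 + 0.083022 + 0.010342 = 0.191324
D = 1 - 0.191324 = 0.808676 ≈ 0.8087

0.8087


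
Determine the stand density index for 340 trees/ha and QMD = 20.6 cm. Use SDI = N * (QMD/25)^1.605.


QMD/25 = 20.6/25 = 0.824
(0.824)^1.605 = exp(1.605 * ln(0.824)) = exp(1.605 * (-0.193585)) = exp(-0.310704) = 0.732931
SDI = 340 * 0.732931 = 249.197 ≈ 249

249


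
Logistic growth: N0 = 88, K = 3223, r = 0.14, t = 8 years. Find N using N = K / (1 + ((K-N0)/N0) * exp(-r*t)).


(K - N0)/N0 = (3223 - 88)/88 = 3135/88 = 35.6250
r*t = 0.14 * 8 = 1.12; exp(-1.12) = 0.326280
35.6250 * 0.326280 = 11.6237
1 + 11.6237 = 12.6237
N = 3223 / 12.6237 = 255.313 ≈ 255

255


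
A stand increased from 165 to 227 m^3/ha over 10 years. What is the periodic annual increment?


PAI = (V2 - V1) / period = (227 - 165) / 10 = 62 / 10 = 6.20 m^3/ha/yr

6.20 m^3/ha/yr


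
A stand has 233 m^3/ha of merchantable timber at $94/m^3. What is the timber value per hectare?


Value = 233 * 94 = $21902/ha

$21902/ha


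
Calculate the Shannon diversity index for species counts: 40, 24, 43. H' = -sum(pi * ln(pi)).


Total N = 40 + 24 + 43 = 107
Per-species terms:
  p = 40/107 = 0.373832; ln(p) = -0.983949; p*ln(p) = 0.373832 * (-0.983949) = -0.367832
  p = 24/107 = 0.224299; ln(p) = -1.494775; p*ln(p) = 0.224299 * (-1.494775) = -0.335277
  p = 43/107 = 0.401869; ln(p) = -0.911629; p*ln(p) = 0.401869 * (-0.911629) = -0.366355
sum(p*ln(p)) = (-0.367832) + (-0.335277) + (-0.366355) = -1.069464
H' = -(-1.069464) = 1.069464 ≈ 1.0695

1.0695


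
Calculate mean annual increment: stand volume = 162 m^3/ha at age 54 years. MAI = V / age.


MAI = 162 / 54 = 3.00 m^3/ha/yr

3.00 m^3/ha/yr


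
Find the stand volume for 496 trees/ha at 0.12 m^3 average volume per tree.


V_stand = 496 * 0.12 = 59.52 ≈ 59.5 m^3/ha

59.5 m^3/ha


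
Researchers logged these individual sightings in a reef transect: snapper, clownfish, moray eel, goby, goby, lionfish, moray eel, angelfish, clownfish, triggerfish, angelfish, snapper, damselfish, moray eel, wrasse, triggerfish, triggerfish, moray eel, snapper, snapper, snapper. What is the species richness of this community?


Total individuals logged = 21
Distinct species (count of individuals): snapper (5), clownfish (2), moray eel (4), goby (2), lionfish (1), angelfish (2), triggerfish (3), damselfish (1), wrasse (1)
Species richness = number of distinct species = 9

9


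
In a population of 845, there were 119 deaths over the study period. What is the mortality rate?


Mortality rate = 119 / 845 = 0.140828 ≈ 0.1408

0.1408


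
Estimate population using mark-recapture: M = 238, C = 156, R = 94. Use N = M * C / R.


N = M * C / R = 238 * 156 / 94 = 37128 / 94 = 394.98 ≈ 395

395 individuals


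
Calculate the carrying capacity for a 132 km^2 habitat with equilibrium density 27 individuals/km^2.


K = 27 * 132 = 3564 individuals

3564 individuals


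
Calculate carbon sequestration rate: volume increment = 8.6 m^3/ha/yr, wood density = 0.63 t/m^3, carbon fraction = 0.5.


C = 8.6 * 0.63 * 0.5 = 2.709 ≈ 2.71 t C/ha/yr

2.71 t C/ha/yr


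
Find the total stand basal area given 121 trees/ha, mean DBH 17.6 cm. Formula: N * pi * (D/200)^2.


(D/200)^2 = (17.6/200)^2 = 0.088^2 = 0.007744
Individual BA = 3.141593 * 0.007744 = 0.0243285 m^2
Stand BA = 121 * 0.0243285 = 2.94375 ≈ 2.94 m^2/ha

2.94 m^2/ha


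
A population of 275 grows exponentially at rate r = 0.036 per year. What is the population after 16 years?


r*t = 0.036 * 16 = 0.576
exp(0.576) = 1.77891
N = 275 * 1.77891 = 489.200 ≈ 489

489


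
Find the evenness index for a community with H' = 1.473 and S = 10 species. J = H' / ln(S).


ln(10) = 2.30259
J = H' / ln(S) = 1.473 / 2.30259 = 0.639714 ≈ 0.6397

0.6397


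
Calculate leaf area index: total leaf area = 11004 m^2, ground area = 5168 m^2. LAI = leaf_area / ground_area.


LAI = 11004 / 5168 = 2.1293 ≈ 2.13

2.13


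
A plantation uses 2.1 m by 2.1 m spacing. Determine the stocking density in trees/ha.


N = 10000 / 2.1^2 = 10000 / 4.41 = 2267.57 ≈ 2268 trees/ha

2268 trees/ha


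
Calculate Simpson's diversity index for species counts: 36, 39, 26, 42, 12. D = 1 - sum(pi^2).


Total N = 36 + 39 + 26 + 42 + 12 = 155
Per-species terms:
  p = 36/155 = 0.232258; p^2 = 0.232258^2 = 0.053944
  p = 39/155 = 0.251613; p^2 = 0.251613^2 = 0.063309
  p = 26/155 = 0.167742; p^2 = 0.167742^2 = 0.028137
  p = 42/155 = 0.270968; p^2 = 0.270968^2 = 0.073424
  p = 12/155 = 0.077419; p^2 = 0.077419^2 = 0.005994
sum(p^2) = 0.053944 + 0.063309 + 0.028137 + 0.073424 + 0.005994 = 0.224808
D = 1 - 0.224808 = 0.775192 ≈ 0.7752

0.7752


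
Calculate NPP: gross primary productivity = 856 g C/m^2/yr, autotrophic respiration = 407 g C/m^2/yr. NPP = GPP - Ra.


NPP = GPP - Ra = 856 - 407 = 449 g C/m^2/yr

449 g C/m^2/yr


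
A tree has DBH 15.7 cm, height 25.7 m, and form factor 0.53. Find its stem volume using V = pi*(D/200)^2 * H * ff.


(D/200)^2 = (15.7/200)^2 = 0.0785^2 = 0.00616225
BA = 3.141593 * 0.00616225 = 0.0193593 m^2
V = 0.0193593 * 25.7 * 0.53 = 0.263693 ≈ 0.264 m^3

0.264 m^3


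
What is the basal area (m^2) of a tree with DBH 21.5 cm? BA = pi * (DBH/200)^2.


D/200 = 21.5/200 = 0.1075 m
(D/200)^2 = 0.1075^2 = 0.01155625
BA = 3.141593 * 0.01155625 = 0.0363050 ≈ 0.0363 m^2

0.0363 m^2


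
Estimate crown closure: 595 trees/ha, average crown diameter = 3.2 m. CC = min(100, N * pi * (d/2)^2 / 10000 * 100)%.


(d/2)^2 = (3.2/2)^2 = 1.6^2 = 2.56
Crown area = 3.141593 * 2.56 = 8.04248 m^2
N * area / 10000 * 100 = 595 * 8.04248 / 10000 * 100 = 47.8528
CC = min(100, 47.8528) = 47.8528 ≈ 47.9%

47.9%


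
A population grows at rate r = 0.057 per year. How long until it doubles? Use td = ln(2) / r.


td = ln(2) / 0.057 = 0.693147 / 0.057 = 12.1605 ≈ 12.2 years

12.2 years


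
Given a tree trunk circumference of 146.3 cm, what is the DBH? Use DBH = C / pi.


DBH = C / pi = 146.3 / 3.141593 = 46.5687 ≈ 46.57 cm

46.57 cm


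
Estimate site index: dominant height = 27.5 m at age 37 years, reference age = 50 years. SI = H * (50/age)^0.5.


50/37 = 1.35135
(1.35135)^0.5 = 1.16248
SI = 27.5 * 1.16248 = 31.9682 ≈ 32.0 m

32.0 m


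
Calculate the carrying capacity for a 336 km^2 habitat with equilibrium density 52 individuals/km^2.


K = 52 * 336 = 17472 individuals

17472 individuals


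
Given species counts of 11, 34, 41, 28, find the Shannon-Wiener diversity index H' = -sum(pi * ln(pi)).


Total N = 11 + 34 + 41 + 28 = 114
Per-species terms:
  p = 11/114 = 0.096491; ln(p) = -2.338306; p*ln(p) = 0.096491 * (-2.338306) = -0.225625
  p = 34/114 = 0.298246; ln(p) = -1.209837; p*ln(p) = 0.298246 * (-1.209837) = -0.360829
  p = 41/114 = 0.359649; ln(p) = -1.022627; p*ln(p) = 0.359649 * (-1.022627) = -0.367787
  p = 28/114 = 0.245614; ln(p) = -1.403994; p*ln(p) = 0.245614 * (-1.403994) = -0.344841
sum(p*ln(p)) = (-0.225625) + (-0.360829) + (-0.367787) + (-0.344841) = -1.299082
H' = -(-1.299082) = 1.299082 ≈ 1.2991

1.2991


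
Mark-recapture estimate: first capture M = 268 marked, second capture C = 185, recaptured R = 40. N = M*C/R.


N = M * C / R = 268 * 185 / 40 = 49580 / 40 = 1239.50 ≈ 1240

1240 individuals


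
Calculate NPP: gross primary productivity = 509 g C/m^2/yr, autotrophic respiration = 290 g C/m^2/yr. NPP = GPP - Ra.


NPP = GPP - Ra = 509 - 290 = 219 g C/m^2/yr

219 g C/m^2/yr
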